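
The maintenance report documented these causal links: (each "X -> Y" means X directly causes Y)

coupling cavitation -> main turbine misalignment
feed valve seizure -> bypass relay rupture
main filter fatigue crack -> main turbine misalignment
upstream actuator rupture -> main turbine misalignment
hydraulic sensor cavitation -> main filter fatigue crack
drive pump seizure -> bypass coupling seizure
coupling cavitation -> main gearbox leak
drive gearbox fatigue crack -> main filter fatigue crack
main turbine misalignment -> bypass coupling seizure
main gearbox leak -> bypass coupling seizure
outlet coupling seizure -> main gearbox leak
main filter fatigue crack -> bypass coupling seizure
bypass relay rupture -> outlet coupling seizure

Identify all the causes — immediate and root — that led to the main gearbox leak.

the bypass relay rupture, the coupling cavitation, the feed valve seizure, the outlet coupling seizure

Immediate causes of the main gearbox leak: the outlet coupling seizure, the coupling cavitation.
Further upstream: the feed valve seizure, the bypass relay rupture.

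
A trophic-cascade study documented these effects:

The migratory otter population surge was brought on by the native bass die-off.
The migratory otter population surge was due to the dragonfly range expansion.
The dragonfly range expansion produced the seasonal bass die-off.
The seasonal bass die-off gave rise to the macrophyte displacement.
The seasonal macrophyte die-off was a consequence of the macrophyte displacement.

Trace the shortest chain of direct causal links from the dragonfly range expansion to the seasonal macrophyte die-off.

the dragonfly range expansion → the seasonal bass die-off → the macrophyte displacement → the seasonal macrophyte die-off

the dragonfly range expansion → the seasonal bass die-off
the seasonal bass die-off → the macrophyte displacement
the macrophyte displacement → the seasonal macrophyte die-off
Length: 3 steps.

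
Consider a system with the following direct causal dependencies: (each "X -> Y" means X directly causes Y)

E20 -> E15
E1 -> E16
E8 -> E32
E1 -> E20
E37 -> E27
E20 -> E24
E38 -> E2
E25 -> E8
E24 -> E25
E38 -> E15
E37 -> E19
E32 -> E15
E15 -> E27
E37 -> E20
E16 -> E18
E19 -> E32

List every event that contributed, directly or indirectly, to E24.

Immediate cause of E24: E20.
Further upstream: E37, E1.

E1, E20, E37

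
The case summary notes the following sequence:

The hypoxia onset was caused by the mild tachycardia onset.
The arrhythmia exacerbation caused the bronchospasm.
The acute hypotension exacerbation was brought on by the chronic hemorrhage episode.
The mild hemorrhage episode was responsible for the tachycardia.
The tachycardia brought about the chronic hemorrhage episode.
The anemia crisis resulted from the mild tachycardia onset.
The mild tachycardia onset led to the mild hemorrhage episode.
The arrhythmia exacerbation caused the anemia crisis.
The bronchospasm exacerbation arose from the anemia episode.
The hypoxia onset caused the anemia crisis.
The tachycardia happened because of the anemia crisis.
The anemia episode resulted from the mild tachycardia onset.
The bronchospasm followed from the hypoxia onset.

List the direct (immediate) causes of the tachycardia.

Upstream contributors include the mild tachycardia onset, the hypoxia onset, the arrhythmia exacerbation, but only the anemia crisis, the mild hemorrhage episode feed directly into the tachycardia.

the anemia crisis, the mild hemorrhage episode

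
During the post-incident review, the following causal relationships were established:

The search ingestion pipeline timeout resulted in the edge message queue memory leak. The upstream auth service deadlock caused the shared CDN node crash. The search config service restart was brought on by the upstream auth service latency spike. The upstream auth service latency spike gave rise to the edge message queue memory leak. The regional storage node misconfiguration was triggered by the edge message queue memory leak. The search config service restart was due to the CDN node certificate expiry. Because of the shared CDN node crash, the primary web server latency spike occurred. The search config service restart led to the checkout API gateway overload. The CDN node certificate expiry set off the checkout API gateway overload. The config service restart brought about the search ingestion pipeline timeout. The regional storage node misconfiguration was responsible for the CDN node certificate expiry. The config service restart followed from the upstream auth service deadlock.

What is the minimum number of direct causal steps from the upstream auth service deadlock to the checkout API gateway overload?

6

Shortest chain: the upstream auth service deadlock → the config service restart → the search ingestion pipeline timeout → the edge message queue memory leak → the regional storage node misconfiguration → the CDN node certificate expiry → the checkout API gateway overload.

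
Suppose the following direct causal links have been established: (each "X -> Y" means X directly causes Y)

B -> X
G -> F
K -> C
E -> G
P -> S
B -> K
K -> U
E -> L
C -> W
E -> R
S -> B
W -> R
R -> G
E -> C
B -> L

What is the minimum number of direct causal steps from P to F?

Shortest chain: P → S → B → K → C → W → R → G → F.

8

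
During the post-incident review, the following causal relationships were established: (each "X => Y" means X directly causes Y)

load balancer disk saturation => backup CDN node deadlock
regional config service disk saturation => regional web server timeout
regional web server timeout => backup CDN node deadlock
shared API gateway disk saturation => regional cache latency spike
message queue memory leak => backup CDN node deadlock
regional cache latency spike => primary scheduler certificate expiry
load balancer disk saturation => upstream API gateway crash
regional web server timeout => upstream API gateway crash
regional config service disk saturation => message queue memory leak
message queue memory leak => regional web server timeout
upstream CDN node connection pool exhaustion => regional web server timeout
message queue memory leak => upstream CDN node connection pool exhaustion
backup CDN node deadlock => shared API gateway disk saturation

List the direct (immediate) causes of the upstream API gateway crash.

Upstream contributors include the regional config service disk saturation, the message queue memory leak, the upstream CDN node connection pool exhaustion, but only the load balancer disk saturation, the regional web server timeout feed directly into the upstream API gateway crash.

the load balancer disk saturation, the regional web server timeout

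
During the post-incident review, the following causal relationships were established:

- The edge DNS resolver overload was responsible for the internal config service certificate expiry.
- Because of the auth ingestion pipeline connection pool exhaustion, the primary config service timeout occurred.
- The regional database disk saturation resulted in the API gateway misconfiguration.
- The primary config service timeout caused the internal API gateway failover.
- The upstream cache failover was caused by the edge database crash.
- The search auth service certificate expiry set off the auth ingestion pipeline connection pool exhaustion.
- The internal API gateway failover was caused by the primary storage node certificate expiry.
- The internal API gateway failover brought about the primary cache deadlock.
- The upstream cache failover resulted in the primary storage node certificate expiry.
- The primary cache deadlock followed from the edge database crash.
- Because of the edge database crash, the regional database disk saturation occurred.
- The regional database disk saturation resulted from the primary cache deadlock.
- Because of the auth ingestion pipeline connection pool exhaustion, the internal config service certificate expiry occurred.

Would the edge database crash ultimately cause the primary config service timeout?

No

The edge database crash leads to the upstream cache failover, the primary storage node certificate expiry, the internal API gateway failover, the primary cache deadlock, the regional database disk saturation, the API gateway misconfiguration; the primary config service timeout is not among them.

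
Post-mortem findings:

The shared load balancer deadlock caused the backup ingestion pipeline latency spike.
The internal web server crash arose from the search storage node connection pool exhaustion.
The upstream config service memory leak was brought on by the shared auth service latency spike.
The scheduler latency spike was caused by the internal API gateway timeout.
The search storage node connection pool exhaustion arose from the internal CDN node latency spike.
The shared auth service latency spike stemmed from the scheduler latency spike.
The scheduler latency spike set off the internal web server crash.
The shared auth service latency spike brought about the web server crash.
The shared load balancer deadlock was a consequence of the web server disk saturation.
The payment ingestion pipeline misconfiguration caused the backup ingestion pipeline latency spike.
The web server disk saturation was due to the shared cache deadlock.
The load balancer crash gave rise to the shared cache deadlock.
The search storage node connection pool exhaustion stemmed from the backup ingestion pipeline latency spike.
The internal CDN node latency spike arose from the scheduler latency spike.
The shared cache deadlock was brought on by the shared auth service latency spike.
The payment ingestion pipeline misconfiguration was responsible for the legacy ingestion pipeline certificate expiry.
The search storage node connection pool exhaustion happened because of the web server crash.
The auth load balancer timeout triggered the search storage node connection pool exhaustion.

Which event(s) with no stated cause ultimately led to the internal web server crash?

the auth load balancer timeout, the internal API gateway timeout, the load balancer crash, the payment ingestion pipeline misconfiguration

Tracing upstream from the internal web server crash: the internal web server crash ← the search storage node connection pool exhaustion ← the backup ingestion pipeline latency spike ← the shared load balancer deadlock ← the web server disk saturation ← the shared cache deadlock ← the load balancer crash.
A separate upstream branch: the internal web server crash ← the scheduler latency spike ← the internal API gateway timeout.
A separate upstream branch: the internal web server crash ← the search storage node connection pool exhaustion ← the backup ingestion pipeline latency spike ← the payment ingestion pipeline misconfiguration.
A separate upstream branch: the internal web server crash ← the search storage node connection pool exhaustion ← the auth load balancer timeout.
Each of those chain origins has no stated cause.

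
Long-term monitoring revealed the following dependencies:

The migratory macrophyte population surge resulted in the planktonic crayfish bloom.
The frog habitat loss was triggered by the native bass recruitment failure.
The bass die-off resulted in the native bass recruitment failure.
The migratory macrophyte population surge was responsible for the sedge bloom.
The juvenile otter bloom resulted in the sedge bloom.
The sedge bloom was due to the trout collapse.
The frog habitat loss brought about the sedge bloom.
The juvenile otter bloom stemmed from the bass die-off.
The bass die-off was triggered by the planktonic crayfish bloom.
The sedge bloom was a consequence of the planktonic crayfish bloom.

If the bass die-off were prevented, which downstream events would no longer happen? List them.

Downstream of the bass die-off: the native bass recruitment failure, the frog habitat loss, the juvenile otter bloom, the sedge bloom.
Of those, still caused via another path: the sedge bloom.
The remainder have no surviving cause.

the frog habitat loss, the juvenile otter bloom, the native bass recruitment failure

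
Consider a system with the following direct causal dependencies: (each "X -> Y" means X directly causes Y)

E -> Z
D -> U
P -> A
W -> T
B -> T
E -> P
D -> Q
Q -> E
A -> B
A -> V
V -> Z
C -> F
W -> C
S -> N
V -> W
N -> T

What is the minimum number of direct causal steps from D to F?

8

Shortest chain: D → Q → E → P → A → V → W → C → F.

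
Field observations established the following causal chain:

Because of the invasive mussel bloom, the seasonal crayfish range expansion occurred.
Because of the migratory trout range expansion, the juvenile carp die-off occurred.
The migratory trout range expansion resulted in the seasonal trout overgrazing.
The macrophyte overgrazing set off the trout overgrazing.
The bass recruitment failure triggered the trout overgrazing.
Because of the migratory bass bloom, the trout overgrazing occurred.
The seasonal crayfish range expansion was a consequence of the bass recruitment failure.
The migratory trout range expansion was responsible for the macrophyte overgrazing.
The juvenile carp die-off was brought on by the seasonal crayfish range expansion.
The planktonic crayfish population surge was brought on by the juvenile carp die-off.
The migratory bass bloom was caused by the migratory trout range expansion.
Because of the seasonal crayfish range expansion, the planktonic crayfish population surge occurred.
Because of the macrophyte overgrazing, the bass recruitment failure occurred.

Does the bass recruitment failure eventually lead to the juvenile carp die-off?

There is a causal chain: the bass recruitment failure → the seasonal crayfish range expansion → the juvenile carp die-off.

Yes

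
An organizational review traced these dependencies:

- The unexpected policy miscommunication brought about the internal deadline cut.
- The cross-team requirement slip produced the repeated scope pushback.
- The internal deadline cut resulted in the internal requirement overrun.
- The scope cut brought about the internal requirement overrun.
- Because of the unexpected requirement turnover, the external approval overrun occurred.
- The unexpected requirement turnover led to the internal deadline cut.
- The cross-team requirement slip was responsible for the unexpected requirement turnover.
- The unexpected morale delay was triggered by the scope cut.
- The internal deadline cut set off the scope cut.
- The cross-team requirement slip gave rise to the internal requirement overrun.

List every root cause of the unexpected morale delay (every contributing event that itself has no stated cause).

Tracing upstream from the unexpected morale delay: the unexpected morale delay ← the scope cut ← the internal deadline cut ← the unexpected requirement turnover ← the cross-team requirement slip.
A separate upstream branch: the unexpected morale delay ← the scope cut ← the internal deadline cut ← the unexpected policy miscommunication.
Each of those chain origins has no stated cause.

the cross-team requirement slip, the unexpected policy miscommunication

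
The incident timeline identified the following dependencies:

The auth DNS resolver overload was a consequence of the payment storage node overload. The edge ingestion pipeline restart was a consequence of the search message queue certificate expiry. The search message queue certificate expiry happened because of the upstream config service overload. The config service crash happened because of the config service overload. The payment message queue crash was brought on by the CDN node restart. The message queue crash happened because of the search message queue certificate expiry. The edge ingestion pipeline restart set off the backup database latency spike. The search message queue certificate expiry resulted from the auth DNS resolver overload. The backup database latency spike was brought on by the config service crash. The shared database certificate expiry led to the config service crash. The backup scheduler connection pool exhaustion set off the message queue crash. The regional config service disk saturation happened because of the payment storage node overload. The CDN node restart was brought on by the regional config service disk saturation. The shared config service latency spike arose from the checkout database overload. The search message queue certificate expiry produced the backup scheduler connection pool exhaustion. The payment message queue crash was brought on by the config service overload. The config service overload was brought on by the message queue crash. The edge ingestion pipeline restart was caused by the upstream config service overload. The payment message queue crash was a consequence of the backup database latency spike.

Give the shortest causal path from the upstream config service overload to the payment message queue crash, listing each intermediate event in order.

the upstream config service overload → the edge ingestion pipeline restart
the edge ingestion pipeline restart → the backup database latency spike
the backup database latency spike → the payment message queue crash
Length: 3 steps.

the upstream config service overload → the edge ingestion pipeline restart → the backup database latency spike → the payment message queue crash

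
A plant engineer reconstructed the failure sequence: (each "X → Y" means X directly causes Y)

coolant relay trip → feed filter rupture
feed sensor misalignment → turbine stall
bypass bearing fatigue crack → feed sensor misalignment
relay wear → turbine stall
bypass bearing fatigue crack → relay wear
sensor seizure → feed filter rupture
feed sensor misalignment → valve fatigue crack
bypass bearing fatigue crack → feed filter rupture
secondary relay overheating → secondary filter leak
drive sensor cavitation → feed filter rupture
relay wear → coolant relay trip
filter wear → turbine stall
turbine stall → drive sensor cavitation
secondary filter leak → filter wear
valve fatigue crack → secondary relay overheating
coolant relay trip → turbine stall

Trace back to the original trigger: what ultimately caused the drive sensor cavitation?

the bypass bearing fatigue crack

Tracing upstream from the drive sensor cavitation: the drive sensor cavitation ← the turbine stall ← the relay wear ← the bypass bearing fatigue crack.
The bypass bearing fatigue crack has no stated cause, so it is the root.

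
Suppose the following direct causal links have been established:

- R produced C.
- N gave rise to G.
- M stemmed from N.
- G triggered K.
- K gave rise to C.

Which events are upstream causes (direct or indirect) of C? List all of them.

G, K, N, R

Immediate causes of C: K, R.
Further upstream: N, G.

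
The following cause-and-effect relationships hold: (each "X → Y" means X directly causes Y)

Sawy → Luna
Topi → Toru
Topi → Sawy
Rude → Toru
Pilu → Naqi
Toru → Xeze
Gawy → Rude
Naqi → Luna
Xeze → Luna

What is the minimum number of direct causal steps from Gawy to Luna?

4

Shortest chain: Gawy → Rude → Toru → Xeze → Luna.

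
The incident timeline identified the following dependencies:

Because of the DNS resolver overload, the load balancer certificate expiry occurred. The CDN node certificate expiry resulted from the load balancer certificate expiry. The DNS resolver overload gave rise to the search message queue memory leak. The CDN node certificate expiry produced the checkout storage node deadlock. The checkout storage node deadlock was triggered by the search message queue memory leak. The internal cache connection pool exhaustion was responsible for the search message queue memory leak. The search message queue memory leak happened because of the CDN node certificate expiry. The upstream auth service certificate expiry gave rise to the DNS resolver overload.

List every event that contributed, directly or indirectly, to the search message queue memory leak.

the CDN node certificate expiry, the DNS resolver overload, the internal cache connection pool exhaustion, the load balancer certificate expiry, the upstream auth service certificate expiry

Immediate causes of the search message queue memory leak: the DNS resolver overload, the CDN node certificate expiry, the internal cache connection pool exhaustion.
Further upstream: the upstream auth service certificate expiry, the load balancer certificate expiry.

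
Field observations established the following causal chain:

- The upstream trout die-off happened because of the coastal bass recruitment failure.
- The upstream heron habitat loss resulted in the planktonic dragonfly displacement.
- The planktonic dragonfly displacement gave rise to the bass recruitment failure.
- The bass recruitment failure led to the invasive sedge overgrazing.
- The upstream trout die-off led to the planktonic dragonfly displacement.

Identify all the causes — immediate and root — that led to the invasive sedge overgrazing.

the bass recruitment failure, the coastal bass recruitment failure, the planktonic dragonfly displacement, the upstream heron habitat loss, the upstream trout die-off

Immediate cause of the invasive sedge overgrazing: the bass recruitment failure.
Further upstream: the coastal bass recruitment failure, the upstream trout die-off, the planktonic dragonfly displacement, the upstream heron habitat loss.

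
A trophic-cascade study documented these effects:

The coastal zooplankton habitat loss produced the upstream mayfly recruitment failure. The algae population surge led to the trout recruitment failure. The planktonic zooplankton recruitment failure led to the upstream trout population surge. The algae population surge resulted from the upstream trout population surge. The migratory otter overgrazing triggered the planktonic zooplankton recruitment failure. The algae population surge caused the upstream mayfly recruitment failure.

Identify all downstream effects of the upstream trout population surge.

Direct effects: the algae population surge.
2 steps out: the upstream mayfly recruitment failure, the trout recruitment failure.
Not reachable from it: the migratory otter overgrazing, the planktonic zooplankton recruitment failure, the coastal zooplankton habitat loss.

the algae population surge, the trout recruitment failure, the upstream mayfly recruitment failure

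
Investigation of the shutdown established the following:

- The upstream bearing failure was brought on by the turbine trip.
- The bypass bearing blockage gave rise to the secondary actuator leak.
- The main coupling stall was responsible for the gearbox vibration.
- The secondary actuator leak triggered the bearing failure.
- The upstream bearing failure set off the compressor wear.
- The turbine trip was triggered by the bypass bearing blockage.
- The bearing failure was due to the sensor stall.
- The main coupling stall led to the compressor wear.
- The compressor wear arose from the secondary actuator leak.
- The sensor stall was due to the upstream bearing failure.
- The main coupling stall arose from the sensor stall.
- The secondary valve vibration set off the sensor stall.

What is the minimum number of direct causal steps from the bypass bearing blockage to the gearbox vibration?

5

Shortest chain: the bypass bearing blockage → the turbine trip → the upstream bearing failure → the sensor stall → the main coupling stall → the gearbox vibration.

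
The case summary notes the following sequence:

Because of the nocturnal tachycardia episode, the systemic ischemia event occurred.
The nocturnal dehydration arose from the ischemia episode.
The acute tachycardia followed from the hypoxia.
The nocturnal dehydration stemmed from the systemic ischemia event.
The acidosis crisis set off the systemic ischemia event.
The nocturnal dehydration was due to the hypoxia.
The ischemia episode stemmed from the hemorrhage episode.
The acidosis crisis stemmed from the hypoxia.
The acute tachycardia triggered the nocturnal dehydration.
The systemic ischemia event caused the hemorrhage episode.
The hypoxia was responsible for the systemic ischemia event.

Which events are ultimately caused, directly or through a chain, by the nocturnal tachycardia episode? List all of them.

Direct effects: the systemic ischemia event.
2 steps out: the hemorrhage episode, the nocturnal dehydration.
3 steps out: the ischemia episode.
Not reachable from it: the hypoxia, the acidosis crisis, the acute tachycardia.

the hemorrhage episode, the ischemia episode, the nocturnal dehydration, the systemic ischemia event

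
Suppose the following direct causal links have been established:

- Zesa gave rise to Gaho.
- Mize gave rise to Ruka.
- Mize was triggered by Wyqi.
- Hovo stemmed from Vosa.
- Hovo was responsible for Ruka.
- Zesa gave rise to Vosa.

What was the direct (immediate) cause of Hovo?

Vosa

Upstream contributors include Zesa, but only Vosa feeds directly into Hovo.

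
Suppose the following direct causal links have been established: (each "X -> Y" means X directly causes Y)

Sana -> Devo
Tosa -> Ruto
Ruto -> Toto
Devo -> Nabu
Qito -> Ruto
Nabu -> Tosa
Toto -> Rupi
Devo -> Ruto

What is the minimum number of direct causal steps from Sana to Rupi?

4

Shortest chain: Sana → Devo → Ruto → Toto → Rupi.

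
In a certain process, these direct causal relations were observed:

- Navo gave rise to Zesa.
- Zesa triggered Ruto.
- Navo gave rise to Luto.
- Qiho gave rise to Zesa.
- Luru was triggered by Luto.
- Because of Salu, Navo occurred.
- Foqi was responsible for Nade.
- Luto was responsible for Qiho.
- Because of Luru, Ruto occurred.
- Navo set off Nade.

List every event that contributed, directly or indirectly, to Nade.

Foqi, Navo, Salu

Immediate causes of Nade: Navo, Foqi.
Further upstream: Salu.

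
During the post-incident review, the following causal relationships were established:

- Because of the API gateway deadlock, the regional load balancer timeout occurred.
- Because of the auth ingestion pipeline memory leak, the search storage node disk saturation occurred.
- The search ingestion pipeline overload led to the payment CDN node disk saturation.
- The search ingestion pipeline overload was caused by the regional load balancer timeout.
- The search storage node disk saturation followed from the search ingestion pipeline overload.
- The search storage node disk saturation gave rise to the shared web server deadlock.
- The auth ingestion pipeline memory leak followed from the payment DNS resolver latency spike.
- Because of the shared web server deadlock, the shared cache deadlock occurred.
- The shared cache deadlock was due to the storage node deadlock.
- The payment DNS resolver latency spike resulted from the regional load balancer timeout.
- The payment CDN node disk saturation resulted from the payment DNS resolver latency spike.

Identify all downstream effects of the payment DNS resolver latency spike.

the auth ingestion pipeline memory leak, the payment CDN node disk saturation, the search storage node disk saturation, the shared cache deadlock, the shared web server deadlock

Direct effects: the auth ingestion pipeline memory leak, the payment CDN node disk saturation.
2 steps out: the search storage node disk saturation.
3 steps out: the shared web server deadlock.
4 steps out: the shared cache deadlock.
Not reachable from it: the API gateway deadlock, the regional load balancer timeout, the search ingestion pipeline overload, the storage node deadlock.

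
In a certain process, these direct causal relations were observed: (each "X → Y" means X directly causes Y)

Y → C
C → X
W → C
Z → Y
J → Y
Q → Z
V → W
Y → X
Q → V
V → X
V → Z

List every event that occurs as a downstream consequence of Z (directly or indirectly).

Direct effects: Y.
2 steps out: C, X.
Not reachable from it: Q, V, W, J.

C, X, Y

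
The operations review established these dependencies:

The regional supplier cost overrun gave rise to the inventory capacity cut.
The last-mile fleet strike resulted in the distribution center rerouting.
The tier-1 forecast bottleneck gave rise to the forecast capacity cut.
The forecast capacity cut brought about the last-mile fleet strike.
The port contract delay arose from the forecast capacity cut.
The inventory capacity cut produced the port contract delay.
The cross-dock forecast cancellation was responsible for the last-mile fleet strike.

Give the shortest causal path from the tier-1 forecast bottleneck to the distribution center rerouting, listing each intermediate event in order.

the tier-1 forecast bottleneck → the forecast capacity cut → the last-mile fleet strike → the distribution center rerouting

the tier-1 forecast bottleneck → the forecast capacity cut
the forecast capacity cut → the last-mile fleet strike
the last-mile fleet strike → the distribution center rerouting
Length: 3 steps.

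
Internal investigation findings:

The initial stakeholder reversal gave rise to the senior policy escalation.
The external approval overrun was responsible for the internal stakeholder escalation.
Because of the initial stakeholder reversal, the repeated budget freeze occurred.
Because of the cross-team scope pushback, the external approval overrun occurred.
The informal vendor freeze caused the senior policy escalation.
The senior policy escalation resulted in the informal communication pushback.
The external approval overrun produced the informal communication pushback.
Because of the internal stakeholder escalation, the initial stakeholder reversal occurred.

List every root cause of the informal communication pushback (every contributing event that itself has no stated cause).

the cross-team scope pushback, the informal vendor freeze

Tracing upstream from the informal communication pushback: the informal communication pushback ← the external approval overrun ← the cross-team scope pushback.
A separate upstream branch: the informal communication pushback ← the senior policy escalation ← the informal vendor freeze.
Each of those chain origins has no stated cause.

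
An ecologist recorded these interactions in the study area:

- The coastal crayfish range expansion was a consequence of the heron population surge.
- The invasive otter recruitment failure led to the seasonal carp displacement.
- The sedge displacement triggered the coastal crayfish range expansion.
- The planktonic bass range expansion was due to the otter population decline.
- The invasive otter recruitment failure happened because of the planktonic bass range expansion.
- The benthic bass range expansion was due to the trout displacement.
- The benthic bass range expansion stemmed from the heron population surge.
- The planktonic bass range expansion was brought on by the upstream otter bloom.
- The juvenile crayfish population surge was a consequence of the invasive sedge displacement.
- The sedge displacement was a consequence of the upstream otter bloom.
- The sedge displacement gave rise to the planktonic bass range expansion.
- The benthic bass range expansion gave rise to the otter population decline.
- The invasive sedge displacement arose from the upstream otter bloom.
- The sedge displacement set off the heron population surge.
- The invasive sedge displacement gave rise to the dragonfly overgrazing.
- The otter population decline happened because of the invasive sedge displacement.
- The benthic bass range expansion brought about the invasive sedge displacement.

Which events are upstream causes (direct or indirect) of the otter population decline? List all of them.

the benthic bass range expansion, the heron population surge, the invasive sedge displacement, the sedge displacement, the trout displacement, the upstream otter bloom

Immediate causes of the otter population decline: the benthic bass range expansion, the invasive sedge displacement.
Further upstream: the upstream otter bloom, the trout displacement, the sedge displacement, the heron population surge.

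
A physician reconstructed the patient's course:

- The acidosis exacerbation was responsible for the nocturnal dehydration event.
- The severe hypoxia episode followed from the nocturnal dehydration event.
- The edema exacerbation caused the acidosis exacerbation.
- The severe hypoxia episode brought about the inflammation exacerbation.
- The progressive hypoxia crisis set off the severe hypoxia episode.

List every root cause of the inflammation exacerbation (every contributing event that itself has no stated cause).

the edema exacerbation, the progressive hypoxia crisis

Tracing upstream from the inflammation exacerbation: the inflammation exacerbation ← the severe hypoxia episode ← the nocturnal dehydration event ← the acidosis exacerbation ← the edema exacerbation.
A separate upstream branch: the inflammation exacerbation ← the severe hypoxia episode ← the progressive hypoxia crisis.
Each of those chain origins has no stated cause.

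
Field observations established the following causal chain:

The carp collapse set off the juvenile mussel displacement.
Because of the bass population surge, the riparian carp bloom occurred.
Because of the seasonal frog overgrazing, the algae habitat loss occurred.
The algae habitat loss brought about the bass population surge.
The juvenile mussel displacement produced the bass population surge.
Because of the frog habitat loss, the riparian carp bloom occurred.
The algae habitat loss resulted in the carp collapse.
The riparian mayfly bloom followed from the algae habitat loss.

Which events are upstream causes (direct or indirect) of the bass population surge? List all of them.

Immediate causes of the bass population surge: the algae habitat loss, the juvenile mussel displacement.
Further upstream: the seasonal frog overgrazing, the carp collapse.

the algae habitat loss, the carp collapse, the juvenile mussel displacement, the seasonal frog overgrazing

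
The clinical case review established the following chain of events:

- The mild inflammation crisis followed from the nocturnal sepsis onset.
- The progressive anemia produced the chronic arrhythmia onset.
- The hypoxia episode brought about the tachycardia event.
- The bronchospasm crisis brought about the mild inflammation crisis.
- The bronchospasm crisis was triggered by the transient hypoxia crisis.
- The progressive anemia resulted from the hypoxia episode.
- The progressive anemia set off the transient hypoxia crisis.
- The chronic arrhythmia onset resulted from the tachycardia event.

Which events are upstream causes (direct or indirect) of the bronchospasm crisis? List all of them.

the hypoxia episode, the progressive anemia, the transient hypoxia crisis

Immediate cause of the bronchospasm crisis: the transient hypoxia crisis.
Further upstream: the hypoxia episode, the progressive anemia.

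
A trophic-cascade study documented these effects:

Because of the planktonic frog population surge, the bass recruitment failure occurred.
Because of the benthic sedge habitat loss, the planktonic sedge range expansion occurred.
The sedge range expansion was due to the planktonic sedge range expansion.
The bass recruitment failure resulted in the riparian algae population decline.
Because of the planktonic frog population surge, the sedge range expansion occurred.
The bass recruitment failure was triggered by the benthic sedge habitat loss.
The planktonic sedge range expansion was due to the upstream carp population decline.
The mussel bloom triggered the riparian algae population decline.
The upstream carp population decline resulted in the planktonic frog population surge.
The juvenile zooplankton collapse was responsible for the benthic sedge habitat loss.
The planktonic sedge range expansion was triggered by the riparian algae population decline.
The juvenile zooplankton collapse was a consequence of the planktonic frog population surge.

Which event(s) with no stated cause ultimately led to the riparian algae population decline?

Tracing upstream from the riparian algae population decline: the riparian algae population decline ← the mussel bloom.
A separate upstream branch: the riparian algae population decline ← the bass recruitment failure ← the planktonic frog population surge ← the upstream carp population decline.
Each of those chain origins has no stated cause.

the mussel bloom, the upstream carp population decline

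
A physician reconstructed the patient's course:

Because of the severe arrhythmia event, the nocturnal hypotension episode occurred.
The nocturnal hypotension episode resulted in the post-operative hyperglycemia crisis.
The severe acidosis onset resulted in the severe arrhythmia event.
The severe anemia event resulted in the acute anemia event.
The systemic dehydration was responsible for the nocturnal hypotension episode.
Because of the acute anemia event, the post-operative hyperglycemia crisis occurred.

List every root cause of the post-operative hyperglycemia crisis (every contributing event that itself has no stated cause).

Tracing upstream from the post-operative hyperglycemia crisis: the post-operative hyperglycemia crisis ← the acute anemia event ← the severe anemia event.
A separate upstream branch: the post-operative hyperglycemia crisis ← the nocturnal hypotension episode ← the systemic dehydration.
A separate upstream branch: the post-operative hyperglycemia crisis ← the nocturnal hypotension episode ← the severe arrhythmia event ← the severe acidosis onset.
Each of those chain origins has no stated cause.

the severe acidosis onset, the severe anemia event, the systemic dehydration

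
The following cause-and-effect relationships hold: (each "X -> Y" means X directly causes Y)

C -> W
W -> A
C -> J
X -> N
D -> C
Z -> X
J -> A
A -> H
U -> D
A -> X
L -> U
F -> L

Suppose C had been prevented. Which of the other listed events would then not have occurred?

A, H, J, W

Downstream of C: J, W, A, H, X, N.
Of those, still caused via another path: X, N.
The remainder have no surviving cause.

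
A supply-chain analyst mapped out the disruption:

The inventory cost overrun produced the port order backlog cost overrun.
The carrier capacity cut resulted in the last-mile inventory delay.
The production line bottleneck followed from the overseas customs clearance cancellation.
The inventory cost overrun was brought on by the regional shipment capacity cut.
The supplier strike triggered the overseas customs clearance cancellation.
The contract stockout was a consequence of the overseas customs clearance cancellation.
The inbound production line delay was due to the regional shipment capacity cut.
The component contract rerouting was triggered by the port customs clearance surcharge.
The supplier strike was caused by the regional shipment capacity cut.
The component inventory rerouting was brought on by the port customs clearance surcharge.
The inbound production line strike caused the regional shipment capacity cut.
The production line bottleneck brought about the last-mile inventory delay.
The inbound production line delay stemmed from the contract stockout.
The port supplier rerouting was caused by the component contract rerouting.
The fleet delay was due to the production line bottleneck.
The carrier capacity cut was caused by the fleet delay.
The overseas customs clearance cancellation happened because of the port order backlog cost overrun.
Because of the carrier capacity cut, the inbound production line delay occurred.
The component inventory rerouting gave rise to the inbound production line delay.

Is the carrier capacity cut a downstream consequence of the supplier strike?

Yes

There is a causal chain: the supplier strike → the overseas customs clearance cancellation → the production line bottleneck → the fleet delay → the carrier capacity cut.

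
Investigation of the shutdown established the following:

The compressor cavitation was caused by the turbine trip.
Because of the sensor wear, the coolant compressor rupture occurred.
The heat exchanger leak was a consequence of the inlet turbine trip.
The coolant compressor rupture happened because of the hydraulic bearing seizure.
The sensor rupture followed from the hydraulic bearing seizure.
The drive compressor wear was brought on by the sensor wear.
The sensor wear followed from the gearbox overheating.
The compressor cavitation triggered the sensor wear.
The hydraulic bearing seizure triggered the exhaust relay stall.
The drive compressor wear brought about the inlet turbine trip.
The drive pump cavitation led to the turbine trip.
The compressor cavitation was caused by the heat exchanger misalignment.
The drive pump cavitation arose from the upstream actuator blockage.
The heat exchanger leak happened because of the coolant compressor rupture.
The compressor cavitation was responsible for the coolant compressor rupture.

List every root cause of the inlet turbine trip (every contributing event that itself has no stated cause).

Tracing upstream from the inlet turbine trip: the inlet turbine trip ← the drive compressor wear ← the sensor wear ← the compressor cavitation ← the heat exchanger misalignment.
A separate upstream branch: the inlet turbine trip ← the drive compressor wear ← the sensor wear ← the compressor cavitation ← the turbine trip ← the drive pump cavitation ← the upstream actuator blockage.
A separate upstream branch: the inlet turbine trip ← the drive compressor wear ← the sensor wear ← the gearbox overheating.
Each of those chain origins has no stated cause.

the gearbox overheating, the heat exchanger misalignment, the upstream actuator blockage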